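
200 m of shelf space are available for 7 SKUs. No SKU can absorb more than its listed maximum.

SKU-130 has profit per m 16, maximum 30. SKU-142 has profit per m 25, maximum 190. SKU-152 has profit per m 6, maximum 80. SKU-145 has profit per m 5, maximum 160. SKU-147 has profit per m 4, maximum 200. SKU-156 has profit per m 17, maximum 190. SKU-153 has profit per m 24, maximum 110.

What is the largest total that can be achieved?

4990

Rank by profit per m: SKU-142 25 > SKU-153 24 > SKU-156 17 > SKU-130 16 > SKU-152 6 > SKU-145 5 > SKU-147 4.
SKU-142 takes 190 to reach its cap of 190 ; 10 left.
Only 10 left; SKU-153 takes them to reach 10.
Total = 25×190 + 24×10 = 4990.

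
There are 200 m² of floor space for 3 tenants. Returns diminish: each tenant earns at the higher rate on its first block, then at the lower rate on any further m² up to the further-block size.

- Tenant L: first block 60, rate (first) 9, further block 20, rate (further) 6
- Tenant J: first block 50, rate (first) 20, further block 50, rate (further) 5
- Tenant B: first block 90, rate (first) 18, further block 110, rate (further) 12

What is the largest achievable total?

Rank every tier by rate: Tenant J/tier1 20 > Tenant B/tier1 18 > Tenant B/tier2 12 > Tenant L/tier1 9 > Tenant L/tier2 6 > Tenant J/tier2 5.
Tenant J/tier1 (20): +50 → 150 left.
Fill Tenant B tier1 block (90 at 18) → 60 left.
Tenant B/tier2: +60 of 110 at 12; pool empty.
Total = 20×50 + 18×90 + 12×60 = 3340.

3340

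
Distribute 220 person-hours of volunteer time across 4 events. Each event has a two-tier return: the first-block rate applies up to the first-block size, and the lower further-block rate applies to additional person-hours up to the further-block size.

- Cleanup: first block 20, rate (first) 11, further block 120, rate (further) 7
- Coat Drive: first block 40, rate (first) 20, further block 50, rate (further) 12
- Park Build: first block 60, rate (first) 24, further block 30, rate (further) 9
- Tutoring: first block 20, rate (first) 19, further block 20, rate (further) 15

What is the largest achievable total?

Treat each block as its own option and order by rate: Park Build/tier1 24 > Coat Drive/tier1 20 > Tutoring/tier1 19 > Tutoring/tier2 15 > Coat Drive/tier2 12 > Cleanup/tier1 11 > Park Build/tier2 9 > Cleanup/tier2 7.
Fill Park Build tier1 block (60 at 24) — 160 left.
Fill Coat Drive tier1 block (40 at 20) — 120 left.
Tutoring/tier1 (19): +20 — 100 left.
Tutoring tier2 at 15: fill all 20 — 80 left.
Coat Drive/tier2 (12): +50 — 30 left.
Fill Cleanup tier1 block (20 at 11) — 10 left.
Park Build/tier2: +10 of 30 at 9; pool empty.
Total = 24×60 + 20×40 + 19×20 + 15×20 + 12×50 + 11×20 + 9×10 = 3830.

3830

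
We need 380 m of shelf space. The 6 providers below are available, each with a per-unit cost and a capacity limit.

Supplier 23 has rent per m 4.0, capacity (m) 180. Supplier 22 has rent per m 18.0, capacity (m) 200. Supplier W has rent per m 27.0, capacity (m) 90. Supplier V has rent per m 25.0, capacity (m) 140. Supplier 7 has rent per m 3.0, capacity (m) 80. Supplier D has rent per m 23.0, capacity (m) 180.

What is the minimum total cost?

3120

Use providers in increasing cost order.
Take 80 from Supplier 7 at 3.0 ; need 300 more.
Supplier 23 at 4.0: take all 180 m ; 120 still needed.
Supplier 22 at 18.0: take 120 of its 200 ; requirement met.
Supplier D, Supplier V, Supplier W: unused.
Cost = 80×3.0 + 180×4.0 + 120×18.0 = 3120.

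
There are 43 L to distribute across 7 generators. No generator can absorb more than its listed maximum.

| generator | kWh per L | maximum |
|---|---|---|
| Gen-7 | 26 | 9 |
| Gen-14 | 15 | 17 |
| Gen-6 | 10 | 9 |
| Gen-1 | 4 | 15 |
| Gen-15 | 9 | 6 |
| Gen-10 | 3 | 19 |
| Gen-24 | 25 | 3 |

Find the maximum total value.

Highest kWh per L first: Gen-7 26 > Gen-24 25 > Gen-14 15 > Gen-6 10 > Gen-15 9 > Gen-1 4 > Gen-10 3.
Gen-7 takes 9 to reach its cap of 9 ; 34 left.
Gen-24: +3 to 3 (cap) ; 31 left.
Gen-14: +17 to 17 (cap) ; 14 left.
Give Gen-6 9 to hit its cap of 9 ; 5 left.
Gen-15: +5 (room for 6) → 5. Pool exhausted.
Total = 26×9 + 15×17 + 10×9 + 9×5 + 25×3 = 699.

699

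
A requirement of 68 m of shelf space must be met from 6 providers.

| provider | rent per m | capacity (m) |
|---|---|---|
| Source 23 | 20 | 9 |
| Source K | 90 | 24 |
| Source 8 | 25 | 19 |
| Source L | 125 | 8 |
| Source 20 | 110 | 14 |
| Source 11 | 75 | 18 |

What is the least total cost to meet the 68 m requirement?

Fill from the cheapest provider first.
Take 9 from Source 23 at 20 → need 59 more.
Source 8 (25): use full 19 → 40 m to go.
Source 11 at 75: take all 18 m → 22 still needed.
Source K (90): take the remaining 22 → done.
Source 20, Source L: unused.
Cost = 9×20 + 19×25 + 18×75 + 22×90 = 3985.

3985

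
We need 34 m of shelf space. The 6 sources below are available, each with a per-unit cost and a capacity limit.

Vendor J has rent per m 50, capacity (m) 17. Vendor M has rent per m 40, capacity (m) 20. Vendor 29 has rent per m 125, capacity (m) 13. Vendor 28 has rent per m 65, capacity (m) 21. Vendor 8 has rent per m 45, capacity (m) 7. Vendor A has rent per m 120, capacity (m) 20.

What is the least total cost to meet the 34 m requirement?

1465

Use sources in increasing cost order.
Vendor M at 40: take all 20 m → 14 still needed.
Take 7 from Vendor 8 at 45 → need 7 more.
Take 7 from Vendor J at 50 to finish.
Vendor 28, Vendor A, Vendor 29: unused.
Cost = 20×40 + 7×45 + 7×50 = 1465.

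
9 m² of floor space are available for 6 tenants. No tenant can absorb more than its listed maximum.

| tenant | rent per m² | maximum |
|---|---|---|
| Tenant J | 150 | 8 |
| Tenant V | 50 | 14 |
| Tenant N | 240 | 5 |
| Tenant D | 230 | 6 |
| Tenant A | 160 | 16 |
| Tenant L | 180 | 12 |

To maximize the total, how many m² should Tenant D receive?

4

Rank by rent per m²: Tenant N 240 > Tenant D 230 > Tenant L 180 > Tenant A 160 > Tenant J 150 > Tenant V 50.
Tenant N: +5 to 5 (cap) → 4 left.
Tenant D: +4 (room for 6) → 4. Pool exhausted.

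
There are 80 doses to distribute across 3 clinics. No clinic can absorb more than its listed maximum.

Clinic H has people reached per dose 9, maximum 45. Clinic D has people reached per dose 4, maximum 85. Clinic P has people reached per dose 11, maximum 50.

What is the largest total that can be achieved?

Order the clinics by people reached per dose: Clinic P 11 > Clinic H 9 > Clinic D 4.
Clinic P: +50 to 50 (cap) → 30 left.
Clinic H has room for 45 but only 30 remain, so it gets 30.
Total = 9×30 + 11×50 = 820.

820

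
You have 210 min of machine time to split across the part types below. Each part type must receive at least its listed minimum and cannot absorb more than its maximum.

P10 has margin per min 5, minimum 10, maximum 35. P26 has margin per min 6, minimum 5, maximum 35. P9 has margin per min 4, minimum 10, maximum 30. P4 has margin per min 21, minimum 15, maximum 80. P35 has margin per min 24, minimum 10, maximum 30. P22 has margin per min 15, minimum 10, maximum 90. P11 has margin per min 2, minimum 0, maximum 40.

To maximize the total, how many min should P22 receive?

75

Meeting every minimum uses 10+5+10+15+10+10+0 = 60 min, leaving 150.
Order the part types by margin per min: P35 24 > P4 21 > P22 15 > P26 6 > P10 5 > P9 4 > P11 2.
Give P35 20 more to hit its cap of 30 ; 130 left.
P4 takes 65 more to reach its cap of 80 ; 65 left.
P22 has room for 80 more but only 65 remain, so it gets 75.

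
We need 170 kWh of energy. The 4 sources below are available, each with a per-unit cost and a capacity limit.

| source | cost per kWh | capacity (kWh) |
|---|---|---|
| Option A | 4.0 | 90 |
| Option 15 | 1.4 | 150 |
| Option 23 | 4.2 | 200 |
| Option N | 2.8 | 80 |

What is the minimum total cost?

266

Cheapest first:
Option 15 (1.4): use full 150 → 20 kWh to go.
Option N at 2.8: take 20 of its 80 → requirement met.
Option A, Option 23: unused.
Cost = 150×1.4 + 20×2.8 = 266.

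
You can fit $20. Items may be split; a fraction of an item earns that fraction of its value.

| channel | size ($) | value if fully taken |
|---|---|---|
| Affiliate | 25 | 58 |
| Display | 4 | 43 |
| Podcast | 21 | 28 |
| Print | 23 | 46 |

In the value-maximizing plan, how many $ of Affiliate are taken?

Rank by value-to-size ratio: Display 43/4≈10.8, Affiliate 58/25≈2.32, Print 46/23≈2, Podcast 28/21≈1.33.
All 4 $ of Display fit (value 43) ; 16 remain.
16 $ left: a 16/25 share of Affiliate gives 58×16/25 = 37.12.

16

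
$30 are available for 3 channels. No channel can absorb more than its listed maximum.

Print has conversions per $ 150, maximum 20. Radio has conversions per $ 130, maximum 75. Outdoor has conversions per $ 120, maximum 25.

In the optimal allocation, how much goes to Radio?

Rank by conversions per $: Print 150 > Radio 130 > Outdoor 120.
Give Print 20 to hit its cap of 20 → 10 left.
Radio has room for 75 but only 10 remain, so it gets 10.

10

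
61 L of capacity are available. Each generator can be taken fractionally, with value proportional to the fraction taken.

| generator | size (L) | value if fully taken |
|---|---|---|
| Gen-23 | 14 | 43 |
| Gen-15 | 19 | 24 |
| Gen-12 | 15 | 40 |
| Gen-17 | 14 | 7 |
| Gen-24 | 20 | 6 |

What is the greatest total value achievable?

Best value per unit of size first: Gen-23 43/14≈3.07, Gen-12 40/15≈2.67, Gen-15 24/19≈1.26, Gen-17 7/14≈0.5, Gen-24 6/20≈0.3.
Gen-23: take in full, 14 L for value 43 → 47 left.
Gen-12: take in full, 15 L for value 40 → 32 left.
Take all of Gen-15 (19 L, value 24) → 13 L left.
13 L left: a 13/14 share of Gen-17 gives 7×13/14 = 6.5.
Total value = 113.5.

113.5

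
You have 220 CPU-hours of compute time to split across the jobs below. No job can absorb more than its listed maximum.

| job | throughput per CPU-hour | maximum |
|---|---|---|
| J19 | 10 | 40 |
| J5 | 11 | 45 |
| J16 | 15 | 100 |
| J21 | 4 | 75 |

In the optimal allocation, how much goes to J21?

Order the jobs by throughput per CPU-hour: J16 15 > J5 11 > J19 10 > J21 4.
J16 takes 100 to reach its cap of 100 ; 120 left.
J5 takes 45 to reach its cap of 45 ; 75 left.
Give J19 40 to hit its cap of 40 ; 35 left.
J21: +35 (room for 75) → 35. Pool exhausted.

35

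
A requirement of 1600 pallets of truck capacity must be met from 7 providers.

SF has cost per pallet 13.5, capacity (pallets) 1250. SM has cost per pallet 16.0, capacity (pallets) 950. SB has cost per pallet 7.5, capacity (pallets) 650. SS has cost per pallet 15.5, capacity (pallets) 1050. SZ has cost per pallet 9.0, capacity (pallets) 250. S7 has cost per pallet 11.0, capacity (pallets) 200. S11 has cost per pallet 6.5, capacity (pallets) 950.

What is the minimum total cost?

Fill from the cheapest provider first.
S11 at 6.5: take all 950 pallets — 650 still needed.
SB (7.5): use full 650 — 0 pallets to go.
SZ, S7, SF, SS, SM: unused.
Cost = 950×6.5 + 650×7.5 = 11050.

11050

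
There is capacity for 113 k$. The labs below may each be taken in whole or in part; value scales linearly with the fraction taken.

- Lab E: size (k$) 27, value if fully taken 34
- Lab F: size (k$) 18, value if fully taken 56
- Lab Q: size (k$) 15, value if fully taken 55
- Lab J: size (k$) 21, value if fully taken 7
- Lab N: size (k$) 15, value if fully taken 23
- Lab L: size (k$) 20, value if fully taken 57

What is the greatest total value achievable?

231

Sort by value density: Lab Q 55/15≈3.67, Lab F 56/18≈3.11, Lab L 57/20≈2.85, Lab N 23/15≈1.53, Lab E 34/27≈1.26, Lab J 7/21≈0.333.
All 15 k$ of Lab Q fit (value 55) → 98 remain.
All 18 k$ of Lab F fit (value 56) → 80 remain.
All 20 k$ of Lab L fit (value 57) → 60 remain.
Take all of Lab N (15 k$, value 23) → 45 k$ left.
All 27 k$ of Lab E fit (value 34) → 18 remain.
Fill the last 18 k$ with part of Lab J: 18/21 of it earns 6.
Total value = 231.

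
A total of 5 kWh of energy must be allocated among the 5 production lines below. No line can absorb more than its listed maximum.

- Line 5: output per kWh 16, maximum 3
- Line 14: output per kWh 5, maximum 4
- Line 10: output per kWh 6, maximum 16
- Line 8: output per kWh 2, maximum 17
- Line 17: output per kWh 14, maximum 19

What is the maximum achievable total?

76

Highest output per kWh first: Line 5 16 > Line 17 14 > Line 10 6 > Line 14 5 > Line 8 2.
Line 5: +3 to 3 (cap) → 2 left.
Line 17 has room for 19 but only 2 remain, so it gets 2.
Total = 16×3 + 14×2 = 76.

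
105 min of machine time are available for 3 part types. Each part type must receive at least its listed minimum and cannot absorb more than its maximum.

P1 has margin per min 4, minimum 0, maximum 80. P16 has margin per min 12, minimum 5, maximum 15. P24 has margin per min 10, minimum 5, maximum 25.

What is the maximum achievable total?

690

Meeting every minimum uses 0+5+5 = 10 min, leaving 95.
Highest margin per min first: P16 12 > P24 10 > P1 4.
P16 takes 10 more to reach its cap of 15 → 85 left.
P24: +20 to 25 (cap) → 65 left.
P1: +65 (room for 80) → 65. Pool exhausted.
Total = 4×65 + 12×15 + 10×25 = 690.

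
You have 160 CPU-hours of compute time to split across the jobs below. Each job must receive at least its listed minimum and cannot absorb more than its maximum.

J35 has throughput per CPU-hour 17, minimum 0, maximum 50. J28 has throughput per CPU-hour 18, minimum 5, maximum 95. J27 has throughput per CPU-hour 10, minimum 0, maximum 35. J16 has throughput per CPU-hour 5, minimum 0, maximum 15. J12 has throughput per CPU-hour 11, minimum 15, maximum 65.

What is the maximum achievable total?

2725

Meeting every minimum uses 0+5+0+0+15 = 20 CPU-hours, leaving 140.
Rank by throughput per CPU-hour: J28 18 > J35 17 > J12 11 > J27 10 > J16 5.
J28 takes 90 more to reach its cap of 95 — 50 left.
J35 takes 50 more to reach its cap of 50 — 0 left.
Total = 17×50 + 18×95 + 11×15 = 2725.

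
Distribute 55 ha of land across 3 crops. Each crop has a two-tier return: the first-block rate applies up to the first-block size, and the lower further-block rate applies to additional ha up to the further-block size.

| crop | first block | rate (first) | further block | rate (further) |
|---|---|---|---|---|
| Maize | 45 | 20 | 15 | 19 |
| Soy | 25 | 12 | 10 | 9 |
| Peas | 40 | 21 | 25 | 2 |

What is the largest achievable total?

Order all 6 blocks by rate: Peas/first 21 > Maize/first 20 > Maize/second 19 > Soy/first 12 > Soy/second 9 > Peas/second 2.
Peas/first (21): +40 ; 15 left.
15 remain; put them into Maize first at 20.
Total = 21×40 + 20×15 = 1140.

1140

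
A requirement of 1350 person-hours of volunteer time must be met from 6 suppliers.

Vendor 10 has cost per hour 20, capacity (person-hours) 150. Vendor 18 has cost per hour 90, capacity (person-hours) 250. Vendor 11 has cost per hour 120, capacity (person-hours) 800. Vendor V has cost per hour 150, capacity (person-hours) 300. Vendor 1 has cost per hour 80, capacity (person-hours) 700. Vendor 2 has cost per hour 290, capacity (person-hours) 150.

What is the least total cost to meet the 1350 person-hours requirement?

Fill from the cheapest supplier first.
Take 150 from Vendor 10 at 20 → need 1200 more.
Vendor 1 (80): use full 700 → 500 person-hours to go.
Take 250 from Vendor 18 at 90 → need 250 more.
Vendor 11 (120): take the remaining 250 → done.
Vendor V, Vendor 2: unused.
Cost = 150×20 + 700×80 + 250×90 + 250×120 = 111500.

111500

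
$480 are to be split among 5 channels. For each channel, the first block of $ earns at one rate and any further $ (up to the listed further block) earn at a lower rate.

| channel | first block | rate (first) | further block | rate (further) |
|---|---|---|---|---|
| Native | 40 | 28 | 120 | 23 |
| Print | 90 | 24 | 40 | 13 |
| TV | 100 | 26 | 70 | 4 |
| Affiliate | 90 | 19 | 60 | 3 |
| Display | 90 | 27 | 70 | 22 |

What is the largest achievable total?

11950

Order all 10 blocks by rate: Native/tier1 28 > Display/tier1 27 > TV/tier1 26 > Print/tier1 24 > Native/tier2 23 > Display/tier2 22 > Affiliate/tier1 19 > Print/tier2 13 > TV/tier2 4 > Affiliate/tier2 3.
Native/tier1 (28): +40 → 440 left.
Fill Display tier1 block (90 at 27) → 350 left.
Fill TV tier1 block (100 at 26) → 250 left.
Print tier1 at 24: fill all 90 → 160 left.
Native tier2 at 23: fill all 120 → 40 left.
40 remain; put them into Display tier2 at 22.
Total = 28×40 + 27×90 + 26×100 + 24×90 + 23×120 + 22×40 = 11950.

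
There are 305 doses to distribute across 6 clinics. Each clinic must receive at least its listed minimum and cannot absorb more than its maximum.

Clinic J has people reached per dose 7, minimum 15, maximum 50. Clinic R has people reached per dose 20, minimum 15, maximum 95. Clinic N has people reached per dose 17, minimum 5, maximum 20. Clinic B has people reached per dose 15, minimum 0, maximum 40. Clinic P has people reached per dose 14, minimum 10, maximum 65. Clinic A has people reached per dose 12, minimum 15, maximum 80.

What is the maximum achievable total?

Meeting every minimum uses 15+15+5+0+10+15 = 60 doses, leaving 245.
Highest people reached per dose first: Clinic R 20 > Clinic N 17 > Clinic B 15 > Clinic P 14 > Clinic A 12 > Clinic J 7.
Give Clinic R 80 more to hit its cap of 95 ; 165 left.
Clinic N: +15 to 20 (cap) ; 150 left.
Clinic B takes 40 more to reach its cap of 40 ; 110 left.
Clinic P: +55 to 65 (cap) ; 55 left.
Clinic A: +55 (room for 65) → 70. Pool exhausted.
Total = 7×15 + 20×95 + 17×20 + 15×40 + 14×65 + 12×70 = 4695.

4695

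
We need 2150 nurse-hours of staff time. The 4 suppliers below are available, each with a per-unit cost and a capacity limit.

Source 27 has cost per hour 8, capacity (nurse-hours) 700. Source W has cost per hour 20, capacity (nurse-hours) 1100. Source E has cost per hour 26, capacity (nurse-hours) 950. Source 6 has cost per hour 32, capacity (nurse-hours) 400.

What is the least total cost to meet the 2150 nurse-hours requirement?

36700

Cheapest first:
Take 700 from Source 27 at 8 — need 1450 more.
Take 1100 from Source W at 20 — need 350 more.
Source E (26): take the remaining 350 — done.
Source 6: unused.
Cost = 700×8 + 1100×20 + 350×26 = 36700.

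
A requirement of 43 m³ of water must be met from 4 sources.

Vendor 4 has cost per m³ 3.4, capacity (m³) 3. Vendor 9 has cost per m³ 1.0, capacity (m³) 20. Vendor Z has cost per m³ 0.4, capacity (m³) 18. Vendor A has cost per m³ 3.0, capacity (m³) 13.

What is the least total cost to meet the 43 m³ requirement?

Fill from the cheapest source first.
Vendor Z (0.4): use full 18 — 25 m³ to go.
Take 20 from Vendor 9 at 1.0 — need 5 more.
Vendor A (3.0): take the remaining 5 — done.
Vendor 4: unused.
Cost = 18×0.4 + 20×1.0 + 5×3.0 = 42.2.

42.2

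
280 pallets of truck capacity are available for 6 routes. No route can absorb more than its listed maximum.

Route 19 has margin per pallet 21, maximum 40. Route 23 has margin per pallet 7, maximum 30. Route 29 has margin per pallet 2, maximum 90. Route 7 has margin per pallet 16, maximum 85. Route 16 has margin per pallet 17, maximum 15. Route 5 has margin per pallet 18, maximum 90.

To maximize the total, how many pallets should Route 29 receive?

Order the routes by margin per pallet: Route 19 21 > Route 5 18 > Route 16 17 > Route 7 16 > Route 23 7 > Route 29 2.
Give Route 19 40 to hit its cap of 40 — 240 left.
Route 5 takes 90 to reach its cap of 90 — 150 left.
Route 16: +15 to 15 (cap) — 135 left.
Route 7: +85 to 85 (cap) — 50 left.
Route 23: +30 to 30 (cap) — 20 left.
Route 29: +20 (room for 90) → 20. Pool exhausted.

20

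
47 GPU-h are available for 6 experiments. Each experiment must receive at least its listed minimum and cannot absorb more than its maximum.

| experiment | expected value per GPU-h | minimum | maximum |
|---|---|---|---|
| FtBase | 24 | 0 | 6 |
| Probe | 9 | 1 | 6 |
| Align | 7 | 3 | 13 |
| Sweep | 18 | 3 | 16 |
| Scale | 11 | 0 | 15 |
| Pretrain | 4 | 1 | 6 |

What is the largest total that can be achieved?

676

Meeting every minimum uses 0+1+3+3+0+1 = 8 GPU-h, leaving 39.
Highest expected value per GPU-h first: FtBase 24 > Sweep 18 > Scale 11 > Probe 9 > Align 7 > Pretrain 4.
FtBase takes 6 more to reach its cap of 6 → 33 left.
Sweep: +13 to 16 (cap) → 20 left.
Give Scale 15 more to hit its cap of 15 → 5 left.
Probe takes 5 more to reach its cap of 6 → 0 left.
Total = 24×6 + 9×6 + 7×3 + 18×16 + 11×15 + 4×1 = 676.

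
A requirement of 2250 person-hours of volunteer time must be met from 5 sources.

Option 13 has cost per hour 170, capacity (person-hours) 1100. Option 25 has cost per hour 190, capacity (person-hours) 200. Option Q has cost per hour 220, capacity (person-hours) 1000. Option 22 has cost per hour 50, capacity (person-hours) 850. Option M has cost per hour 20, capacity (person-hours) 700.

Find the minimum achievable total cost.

Cheapest first:
Take 700 from Option M at 20 — need 1550 more.
Take 850 from Option 22 at 50 — need 700 more.
Take 700 from Option 13 at 170 to finish.
Option 25, Option Q: unused.
Cost = 700×20 + 850×50 + 700×170 = 175500.

175500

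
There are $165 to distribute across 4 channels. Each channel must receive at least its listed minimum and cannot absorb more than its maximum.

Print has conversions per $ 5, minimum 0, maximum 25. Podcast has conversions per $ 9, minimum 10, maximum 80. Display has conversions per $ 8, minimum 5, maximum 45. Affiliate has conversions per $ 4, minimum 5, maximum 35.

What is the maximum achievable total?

Meeting every minimum uses 0+10+5+5 = 20 $, leaving 145.
Rank by conversions per $: Podcast 9 > Display 8 > Print 5 > Affiliate 4.
Give Podcast 70 more to hit its cap of 80 — 75 left.
Display takes 40 more to reach its cap of 45 — 35 left.
Print takes 25 more to reach its cap of 25 — 10 left.
Affiliate has room for 30 more but only 10 remain, so it gets 15.
Total = 5×25 + 9×80 + 8×45 + 4×15 = 1265.

1265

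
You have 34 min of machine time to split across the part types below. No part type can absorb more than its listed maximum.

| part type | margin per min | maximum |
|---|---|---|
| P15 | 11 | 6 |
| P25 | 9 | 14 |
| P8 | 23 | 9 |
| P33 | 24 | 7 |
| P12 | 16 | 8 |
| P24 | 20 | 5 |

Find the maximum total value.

658

Highest margin per min first: P33 24 > P8 23 > P24 20 > P12 16 > P15 11 > P25 9.
P33: +7 to 7 (cap) ; 27 left.
P8 takes 9 to reach its cap of 9 ; 18 left.
P24 takes 5 to reach its cap of 5 ; 13 left.
Give P12 8 to hit its cap of 8 ; 5 left.
Only 5 left; P15 takes them to reach 5.
Total = 11×5 + 23×9 + 24×7 + 16×8 + 20×5 = 658.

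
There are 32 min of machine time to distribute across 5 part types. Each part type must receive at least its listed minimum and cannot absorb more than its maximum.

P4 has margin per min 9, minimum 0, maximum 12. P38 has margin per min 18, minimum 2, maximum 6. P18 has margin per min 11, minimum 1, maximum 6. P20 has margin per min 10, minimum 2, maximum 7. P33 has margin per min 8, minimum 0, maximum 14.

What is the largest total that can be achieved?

Meeting every minimum uses 0+2+1+2+0 = 5 min, leaving 27.
Order the part types by margin per min: P38 18 > P18 11 > P20 10 > P4 9 > P33 8.
P38: +4 to 6 (cap) — 23 left.
P18: +5 to 6 (cap) — 18 left.
Give P20 5 more to hit its cap of 7 — 13 left.
P4 takes 12 more to reach its cap of 12 — 1 left.
P33 has room for 14 more but only 1 remain, so it gets 1.
Total = 9×12 + 18×6 + 11×6 + 10×7 + 8×1 = 360.

360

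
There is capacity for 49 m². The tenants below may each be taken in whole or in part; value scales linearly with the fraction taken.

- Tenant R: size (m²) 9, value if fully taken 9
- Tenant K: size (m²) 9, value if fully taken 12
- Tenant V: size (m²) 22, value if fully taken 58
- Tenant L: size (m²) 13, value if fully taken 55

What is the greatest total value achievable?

Sort by value density: Tenant L 55/13≈4.23, Tenant V 58/22≈2.64, Tenant K 12/9≈1.33, Tenant R 9/9≈1.
Take all of Tenant L (13 m², value 55) — 36 m² left.
Tenant V: take in full, 22 m² for value 58 — 14 left.
All 9 m² of Tenant K fit (value 12) — 5 remain.
Fill the last 5 m² with part of Tenant R: 5/9 of it earns 5.
Total value = 130.

130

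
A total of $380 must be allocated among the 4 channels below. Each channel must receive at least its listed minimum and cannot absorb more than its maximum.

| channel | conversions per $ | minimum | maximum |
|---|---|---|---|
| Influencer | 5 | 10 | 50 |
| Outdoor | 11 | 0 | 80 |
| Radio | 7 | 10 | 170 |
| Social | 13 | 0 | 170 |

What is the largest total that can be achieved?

Meeting every minimum uses 10+0+10+0 = 20 $, leaving 360.
Highest conversions per $ first: Social 13 > Outdoor 11 > Radio 7 > Influencer 5.
Social: +170 to 170 (cap) — 190 left.
Outdoor takes 80 more to reach its cap of 80 — 110 left.
Radio has room for 160 more but only 110 remain, so it gets 120.
Total = 5×10 + 11×80 + 7×120 + 13×170 = 3980.

3980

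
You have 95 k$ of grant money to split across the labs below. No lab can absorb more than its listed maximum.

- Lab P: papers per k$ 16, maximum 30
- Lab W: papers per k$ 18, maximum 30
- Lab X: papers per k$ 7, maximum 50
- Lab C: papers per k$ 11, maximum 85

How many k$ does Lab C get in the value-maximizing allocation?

Highest papers per k$ first: Lab W 18 > Lab P 16 > Lab C 11 > Lab X 7.
Give Lab W 30 to hit its cap of 30 ; 65 left.
Give Lab P 30 to hit its cap of 30 ; 35 left.
Lab C: +35 (room for 85) → 35. Pool exhausted.

35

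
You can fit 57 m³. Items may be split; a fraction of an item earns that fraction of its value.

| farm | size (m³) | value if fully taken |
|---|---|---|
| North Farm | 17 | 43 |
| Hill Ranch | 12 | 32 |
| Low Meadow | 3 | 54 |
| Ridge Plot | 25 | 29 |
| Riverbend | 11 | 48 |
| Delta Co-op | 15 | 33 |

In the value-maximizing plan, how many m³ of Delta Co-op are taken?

Rank by value-to-size ratio: Low Meadow 54/3≈18, Riverbend 48/11≈4.36, Hill Ranch 32/12≈2.67, North Farm 43/17≈2.53, Delta Co-op 33/15≈2.2, Ridge Plot 29/25≈1.16.
Low Meadow: take in full, 3 m³ for value 54 → 54 left.
All 11 m³ of Riverbend fit (value 48) → 43 remain.
Take all of Hill Ranch (12 m³, value 32) → 31 m³ left.
All 17 m³ of North Farm fit (value 43) → 14 remain.
Only 14 m³ remain; take 14/15 of Delta Co-op for value 33×14/15 = 30.8.

14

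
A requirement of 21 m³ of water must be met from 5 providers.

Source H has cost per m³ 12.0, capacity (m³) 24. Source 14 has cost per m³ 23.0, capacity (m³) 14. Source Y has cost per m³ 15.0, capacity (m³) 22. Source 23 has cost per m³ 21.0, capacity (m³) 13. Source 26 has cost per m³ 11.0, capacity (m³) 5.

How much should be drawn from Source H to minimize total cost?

16

Cheapest first:
Take 5 from Source 26 at 11.0 — need 16 more.
Take 16 from Source H at 12.0 to finish.
Source Y, Source 23, Source 14: unused.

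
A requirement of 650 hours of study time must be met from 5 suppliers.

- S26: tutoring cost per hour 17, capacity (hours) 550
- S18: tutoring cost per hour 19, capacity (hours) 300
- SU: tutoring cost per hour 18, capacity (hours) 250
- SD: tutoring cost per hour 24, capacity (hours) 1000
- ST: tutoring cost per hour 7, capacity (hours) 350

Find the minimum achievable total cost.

7550

Cheapest first:
ST (7): use full 350 → 300 hours to go.
S26 (17): take the remaining 300 → done.
SU, S18, SD: unused.
Cost = 350×7 + 300×17 = 7550.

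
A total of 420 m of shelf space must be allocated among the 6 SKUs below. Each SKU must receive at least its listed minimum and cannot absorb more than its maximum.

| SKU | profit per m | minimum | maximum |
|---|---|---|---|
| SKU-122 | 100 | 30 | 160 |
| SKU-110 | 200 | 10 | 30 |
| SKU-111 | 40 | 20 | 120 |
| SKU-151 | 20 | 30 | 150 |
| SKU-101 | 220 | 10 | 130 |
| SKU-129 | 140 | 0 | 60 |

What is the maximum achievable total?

59400

Meeting every minimum uses 30+10+20+30+10+0 = 100 m, leaving 320.
Order the SKUs by profit per m: SKU-101 220 > SKU-110 200 > SKU-129 140 > SKU-122 100 > SKU-111 40 > SKU-151 20.
Give SKU-101 120 more to hit its cap of 130 → 200 left.
Give SKU-110 20 more to hit its cap of 30 → 180 left.
Give SKU-129 60 more to hit its cap of 60 → 120 left.
SKU-122: +120 (room for 130) → 150. Pool exhausted.
Total = 100×150 + 200×30 + 40×20 + 20×30 + 220×130 + 140×60 = 59400.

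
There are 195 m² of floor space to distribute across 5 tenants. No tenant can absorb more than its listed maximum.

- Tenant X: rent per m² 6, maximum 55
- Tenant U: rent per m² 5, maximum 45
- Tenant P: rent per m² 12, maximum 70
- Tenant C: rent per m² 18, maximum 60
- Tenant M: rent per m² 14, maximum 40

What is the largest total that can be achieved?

2630

Rank by rent per m²: Tenant C 18 > Tenant M 14 > Tenant P 12 > Tenant X 6 > Tenant U 5.
Give Tenant C 60 to hit its cap of 60 ; 135 left.
Tenant M: +40 to 40 (cap) ; 95 left.
Tenant P takes 70 to reach its cap of 70 ; 25 left.
Only 25 left; Tenant X takes them to reach 25.
Total = 6×25 + 12×70 + 18×60 + 14×40 = 2630.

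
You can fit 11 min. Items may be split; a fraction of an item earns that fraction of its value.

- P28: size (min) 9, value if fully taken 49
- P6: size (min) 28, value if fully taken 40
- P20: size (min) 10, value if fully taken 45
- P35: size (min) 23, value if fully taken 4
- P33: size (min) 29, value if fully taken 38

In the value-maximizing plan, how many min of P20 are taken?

Best value per unit of size first: P28 49/9≈5.44, P20 45/10≈4.5, P6 40/28≈1.43, P33 38/29≈1.31, P35 4/23≈0.174.
Take all of P28 (9 min, value 49) — 2 min left.
2 min left: a 2/10 share of P20 gives 45×2/10 = 9.

2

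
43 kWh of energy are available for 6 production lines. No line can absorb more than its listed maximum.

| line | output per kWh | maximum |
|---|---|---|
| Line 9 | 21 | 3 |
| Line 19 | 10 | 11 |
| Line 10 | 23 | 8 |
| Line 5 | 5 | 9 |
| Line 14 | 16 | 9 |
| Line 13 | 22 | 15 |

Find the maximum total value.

801

Order the production lines by output per kWh: Line 10 23 > Line 13 22 > Line 9 21 > Line 14 16 > Line 19 10 > Line 5 5.
Give Line 10 8 to hit its cap of 8 → 35 left.
Line 13 takes 15 to reach its cap of 15 → 20 left.
Line 9 takes 3 to reach its cap of 3 → 17 left.
Line 14: +9 to 9 (cap) → 8 left.
Line 19 has room for 11 but only 8 remain, so it gets 8.
Total = 21×3 + 10×8 + 23×8 + 16×9 + 22×15 = 801.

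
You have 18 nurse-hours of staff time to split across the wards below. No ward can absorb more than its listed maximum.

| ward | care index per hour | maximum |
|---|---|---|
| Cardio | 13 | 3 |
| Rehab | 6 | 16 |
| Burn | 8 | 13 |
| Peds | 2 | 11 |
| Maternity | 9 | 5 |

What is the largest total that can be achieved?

164

Order the wards by care index per hour: Cardio 13 > Maternity 9 > Burn 8 > Rehab 6 > Peds 2.
Give Cardio 3 to hit its cap of 3 ; 15 left.
Give Maternity 5 to hit its cap of 5 ; 10 left.
Only 10 left; Burn takes them to reach 10.
Total = 13×3 + 8×10 + 9×5 = 164.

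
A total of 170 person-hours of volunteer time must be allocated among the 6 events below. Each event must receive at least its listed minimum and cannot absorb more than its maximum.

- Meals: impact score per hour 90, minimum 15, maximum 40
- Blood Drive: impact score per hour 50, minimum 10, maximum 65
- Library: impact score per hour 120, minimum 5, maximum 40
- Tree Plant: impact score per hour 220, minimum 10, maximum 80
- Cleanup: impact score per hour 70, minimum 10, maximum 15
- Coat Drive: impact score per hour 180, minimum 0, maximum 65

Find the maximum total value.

Meeting every minimum uses 15+10+5+10+10+0 = 50 person-hours, leaving 120.
Order the events by impact score per hour: Tree Plant 220 > Coat Drive 180 > Library 120 > Meals 90 > Cleanup 70 > Blood Drive 50.
Tree Plant takes 70 more to reach its cap of 80 — 50 left.
Coat Drive has room for 65 more but only 50 remain, so it gets 50.
Total = 90×15 + 50×10 + 120×5 + 220×80 + 70×10 + 180×50 = 29750.

29750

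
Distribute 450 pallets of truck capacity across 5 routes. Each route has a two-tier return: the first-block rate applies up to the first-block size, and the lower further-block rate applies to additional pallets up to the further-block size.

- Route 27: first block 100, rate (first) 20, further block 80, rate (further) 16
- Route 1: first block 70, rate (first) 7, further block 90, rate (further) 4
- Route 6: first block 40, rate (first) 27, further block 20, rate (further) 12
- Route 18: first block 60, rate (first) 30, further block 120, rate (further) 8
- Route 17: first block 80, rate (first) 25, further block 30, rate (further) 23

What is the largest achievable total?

9410

Order all 10 blocks by rate: Route 18/tier1 30 > Route 6/tier1 27 > Route 17/tier1 25 > Route 17/tier2 23 > Route 27/tier1 20 > Route 27/tier2 16 > Route 6/tier2 12 > Route 18/tier2 8 > Route 1/tier1 7 > Route 1/tier2 4.
Route 18 tier1 at 30: fill all 60 — 390 left.
Fill Route 6 tier1 block (40 at 27) — 350 left.
Route 17 tier1 at 25: fill all 80 — 270 left.
Route 17 tier2 at 23: fill all 30 — 240 left.
Route 27/tier1 (20): +100 — 140 left.
Fill Route 27 tier2 block (80 at 16) — 60 left.
Route 6 tier2 at 12: fill all 20 — 40 left.
Route 18/tier2: +40 of 120 at 8; pool empty.
Total = 30×60 + 27×40 + 25×80 + 23×30 + 20×100 + 16×80 + 12×20 + 8×40 = 9410.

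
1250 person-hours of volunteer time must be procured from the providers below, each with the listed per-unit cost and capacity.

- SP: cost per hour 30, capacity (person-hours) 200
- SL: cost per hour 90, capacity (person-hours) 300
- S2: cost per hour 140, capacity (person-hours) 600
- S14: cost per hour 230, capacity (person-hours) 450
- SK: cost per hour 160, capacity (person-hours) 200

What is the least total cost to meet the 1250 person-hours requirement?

141000

Use providers in increasing cost order.
SP (30): use full 200 — 1050 person-hours to go.
SL (90): use full 300 — 750 person-hours to go.
S2 at 140: take all 600 person-hours — 150 still needed.
SK (160): take the remaining 150 — done.
S14: unused.
Cost = 200×30 + 300×90 + 600×140 + 150×160 = 141000.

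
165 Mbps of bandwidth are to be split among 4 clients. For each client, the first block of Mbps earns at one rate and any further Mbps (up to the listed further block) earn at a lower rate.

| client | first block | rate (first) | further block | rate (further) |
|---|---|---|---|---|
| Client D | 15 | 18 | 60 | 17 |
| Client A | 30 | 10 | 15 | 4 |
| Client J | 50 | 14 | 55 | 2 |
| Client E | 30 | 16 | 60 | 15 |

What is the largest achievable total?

Rank every tier by rate: Client D/first 18 > Client D/second 17 > Client E/first 16 > Client E/second 15 > Client J/first 14 > Client A/first 10 > Client A/second 4 > Client J/second 2.
Client D first at 18: fill all 15 → 150 left.
Client D second at 17: fill all 60 → 90 left.
Client E/first (16): +30 → 60 left.
Client E/second (15): +60 → 0 left.
Total = 18×15 + 17×60 + 16×30 + 15×60 = 2670.

2670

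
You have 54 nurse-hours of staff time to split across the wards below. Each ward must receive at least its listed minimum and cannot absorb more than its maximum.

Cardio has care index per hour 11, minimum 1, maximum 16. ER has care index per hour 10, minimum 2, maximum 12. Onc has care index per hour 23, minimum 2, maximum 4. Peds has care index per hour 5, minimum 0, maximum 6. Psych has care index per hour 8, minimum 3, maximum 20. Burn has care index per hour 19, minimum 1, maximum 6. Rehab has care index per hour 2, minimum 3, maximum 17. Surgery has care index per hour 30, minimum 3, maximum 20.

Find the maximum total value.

Meeting every minimum uses 1+2+2+0+3+1+3+3 = 15 nurse-hours, leaving 39.
Order the wards by care index per hour: Surgery 30 > Onc 23 > Burn 19 > Cardio 11 > ER 10 > Psych 8 > Peds 5 > Rehab 2.
Surgery takes 17 more to reach its cap of 20 ; 22 left.
Give Onc 2 more to hit its cap of 4 ; 20 left.
Give Burn 5 more to hit its cap of 6 ; 15 left.
Give Cardio 15 more to hit its cap of 16 ; 0 left.
Total = 11×16 + 10×2 + 23×4 + 8×3 + 19×6 + 2×3 + 30×20 = 1032.

1032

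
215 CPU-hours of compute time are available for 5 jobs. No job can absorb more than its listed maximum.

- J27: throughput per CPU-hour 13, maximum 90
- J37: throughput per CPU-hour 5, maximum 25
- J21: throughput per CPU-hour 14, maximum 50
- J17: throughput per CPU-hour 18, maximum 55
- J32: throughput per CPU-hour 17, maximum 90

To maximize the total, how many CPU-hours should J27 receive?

Rank by throughput per CPU-hour: J17 18 > J32 17 > J21 14 > J27 13 > J37 5.
J17: +55 to 55 (cap) — 160 left.
J32 takes 90 to reach its cap of 90 — 70 left.
Give J21 50 to hit its cap of 50 — 20 left.
J27 has room for 90 but only 20 remain, so it gets 20.

20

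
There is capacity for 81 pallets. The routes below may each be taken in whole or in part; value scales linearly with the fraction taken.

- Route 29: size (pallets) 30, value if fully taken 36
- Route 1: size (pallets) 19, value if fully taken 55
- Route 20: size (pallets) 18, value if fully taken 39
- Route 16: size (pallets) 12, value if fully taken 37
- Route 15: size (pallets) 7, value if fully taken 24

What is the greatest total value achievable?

185

Best value per unit of size first: Route 15 24/7≈3.43, Route 16 37/12≈3.08, Route 1 55/19≈2.89, Route 20 39/18≈2.17, Route 29 36/30≈1.2.
Take all of Route 15 (7 pallets, value 24) → 74 pallets left.
All 12 pallets of Route 16 fit (value 37) → 62 remain.
Route 1: take in full, 19 pallets for value 55 → 43 left.
Take all of Route 20 (18 pallets, value 39) → 25 pallets left.
Fill the last 25 pallets with part of Route 29: 25/30 of it earns 30.
Total value = 185.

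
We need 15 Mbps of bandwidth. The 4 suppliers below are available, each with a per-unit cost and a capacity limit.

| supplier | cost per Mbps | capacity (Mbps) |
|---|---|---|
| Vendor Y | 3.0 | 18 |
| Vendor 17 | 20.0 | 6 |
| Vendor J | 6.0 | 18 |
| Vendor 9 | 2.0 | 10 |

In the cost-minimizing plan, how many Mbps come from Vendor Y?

5

Use suppliers in increasing cost order.
Take 10 from Vendor 9 at 2.0 — need 5 more.
Vendor Y at 3.0: take 5 of its 18 — requirement met.
Vendor J, Vendor 17: unused.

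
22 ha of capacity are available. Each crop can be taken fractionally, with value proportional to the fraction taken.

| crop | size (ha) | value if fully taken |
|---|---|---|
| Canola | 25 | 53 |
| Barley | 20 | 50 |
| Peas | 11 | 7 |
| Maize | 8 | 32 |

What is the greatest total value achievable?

67

Rank by value-to-size ratio: Maize 32/8≈4, Barley 50/20≈2.5, Canola 53/25≈2.12, Peas 7/11≈0.636.
Take all of Maize (8 ha, value 32) — 14 ha left.
Only 14 ha remain; take 14/20 of Barley for value 50×14/20 = 35.
Total value = 67.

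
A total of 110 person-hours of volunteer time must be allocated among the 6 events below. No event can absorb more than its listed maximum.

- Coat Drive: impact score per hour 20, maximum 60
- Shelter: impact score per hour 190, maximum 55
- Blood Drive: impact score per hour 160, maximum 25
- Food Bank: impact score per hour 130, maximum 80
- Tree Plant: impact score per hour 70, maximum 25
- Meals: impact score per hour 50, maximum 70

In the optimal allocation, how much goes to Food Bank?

Highest impact score per hour first: Shelter 190 > Blood Drive 160 > Food Bank 130 > Tree Plant 70 > Meals 50 > Coat Drive 20.
Shelter: +55 to 55 (cap) ; 55 left.
Blood Drive takes 25 to reach its cap of 25 ; 30 left.
Food Bank: +30 (room for 80) → 30. Pool exhausted.

30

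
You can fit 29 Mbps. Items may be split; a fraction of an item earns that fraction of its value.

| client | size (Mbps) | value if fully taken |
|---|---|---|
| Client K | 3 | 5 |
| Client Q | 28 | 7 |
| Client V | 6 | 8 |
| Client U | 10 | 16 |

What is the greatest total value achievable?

Best value per unit of size first: Client K 5/3≈1.67, Client U 16/10≈1.6, Client V 8/6≈1.33, Client Q 7/28≈0.25.
Take all of Client K (3 Mbps, value 5) — 26 Mbps left.
Take all of Client U (10 Mbps, value 16) — 16 Mbps left.
Client V: take in full, 6 Mbps for value 8 — 10 left.
Only 10 Mbps remain; take 10/28 of Client Q for value 7×10/28 = 2.5.
Total value = 31.5.

31.5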